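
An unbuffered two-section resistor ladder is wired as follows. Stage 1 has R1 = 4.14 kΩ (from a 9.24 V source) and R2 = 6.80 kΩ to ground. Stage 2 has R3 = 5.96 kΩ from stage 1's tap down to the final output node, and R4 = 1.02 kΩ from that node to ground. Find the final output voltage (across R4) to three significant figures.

Stage 2 presents R3+R4 = 6.980 kΩ as a load on stage 1's tap.
Stage 1's lower leg becomes R2‖(R3+R4) = 3.444 kΩ, so V_mid = 9.24 × 3.444/7.584 = 4.196 V.
Stage 2 is itself unloaded: V_out = V_mid × R4/(R3+R4) = 4.196 × 1.02/6.980 = 0.613 V.

V_out ≈ 0.613 V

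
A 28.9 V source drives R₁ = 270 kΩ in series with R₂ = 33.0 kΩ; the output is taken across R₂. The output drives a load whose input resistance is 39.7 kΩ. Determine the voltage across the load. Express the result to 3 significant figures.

V_out ≈ 1.81 V

The load sits in parallel with R₂: R₂‖R_L = (33.0 × 39.7) / (33.0 + 39.7) = 18.02 kΩ.
V_out = 28.9 × 18.02 / (270 + 18.02) = 28.9 × 18.02/288.0 = 1.81 V.
(Unloaded it would have been 3.15 V.)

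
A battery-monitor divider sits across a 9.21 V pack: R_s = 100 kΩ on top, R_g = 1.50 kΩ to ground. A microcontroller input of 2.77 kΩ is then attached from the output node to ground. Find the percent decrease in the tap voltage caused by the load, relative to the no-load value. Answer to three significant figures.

34.8 %

Unloaded V = 9.21 × 1.50/101.5 = 0.1361 V.
Loaded: R_g‖R_L = 0.9731 kΩ, giving V = 9.21 × 0.9731/101.0 = 0.08876 V.
Drop = (0.1361 − 0.08876) / 0.1361 = 34.8 %.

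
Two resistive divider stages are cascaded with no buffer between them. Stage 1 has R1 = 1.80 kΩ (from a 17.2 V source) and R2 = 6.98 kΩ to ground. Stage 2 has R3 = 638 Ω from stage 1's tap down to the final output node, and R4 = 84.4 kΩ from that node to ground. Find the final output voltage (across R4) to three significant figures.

V_out ≈ 13.3 V

Stage 2 presents R3+R4 = 85040 Ω as a load on stage 1's tap.
Stage 1's lower leg becomes R2‖(R3+R4) = 6451 Ω, so V_mid = 17.2 × 6451/8251 = 13.45 V.
Stage 2 is itself unloaded: V_out = V_mid × R4/(R3+R4) = 13.45 × 84400/85040 = 13.3 V.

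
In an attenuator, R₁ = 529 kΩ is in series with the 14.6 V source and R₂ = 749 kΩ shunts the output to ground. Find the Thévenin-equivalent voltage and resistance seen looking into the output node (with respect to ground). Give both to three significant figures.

V_th = 8.56 V, R_th = 310 kΩ

V_th is the open-circuit tap voltage: 14.6 × 749/(529 + 749) = 8.56 V.
With the supply zeroed, R₁ and R₂ appear in parallel from the tap: R_th = R₁‖R₂ = (529 × 749)/1278 = 310 kΩ.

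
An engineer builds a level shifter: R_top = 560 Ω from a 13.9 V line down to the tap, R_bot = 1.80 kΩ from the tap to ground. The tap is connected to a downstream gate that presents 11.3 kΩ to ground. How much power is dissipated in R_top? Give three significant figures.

Total resistance from the source is R_top + (R_bot‖R_L) = 2113 Ω, so I = 13.9/2113 Ω = 6.579 mA.
P = I²·R_top = (6.579 mA)² × 560 Ω = 24.2 mW.

P ≈ 24.2 mW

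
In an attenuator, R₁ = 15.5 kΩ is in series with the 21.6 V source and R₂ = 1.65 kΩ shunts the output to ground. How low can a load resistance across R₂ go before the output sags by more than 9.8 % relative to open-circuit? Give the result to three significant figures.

R_L(min) ≈ 13.7 kΩ

Output resistance R_th = R₁‖R₂ = (15.5 × 1.65)/17.15 = 1.491 kΩ.
The fractional drop is R_th/(R_th + R_L); requiring this ≤ 0.0980 gives R_L ≥ R_th(1/0.0980 − 1) = 1.491 × 9.204 = 13.7 kΩ.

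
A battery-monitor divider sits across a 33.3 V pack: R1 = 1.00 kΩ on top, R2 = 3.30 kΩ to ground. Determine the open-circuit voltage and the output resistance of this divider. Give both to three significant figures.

V_th is the open-circuit tap voltage: 33.3 × 3.30/(1.00 + 3.30) = 25.6 V.
With the supply zeroed, R1 and R2 appear in parallel from the tap: R_th = R1‖R2 = (1.00 × 3.30)/4.300 = 767 Ω.

V_th = 25.6 V, R_th = 767 Ω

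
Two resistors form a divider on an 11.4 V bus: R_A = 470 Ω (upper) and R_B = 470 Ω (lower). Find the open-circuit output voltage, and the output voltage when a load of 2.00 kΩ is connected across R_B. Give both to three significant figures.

Open-circuit: V = 11.4 × 470/(470 + 470) = 5.70 V.
With the load, R_B becomes R_B‖R_L = 380.6 Ω, so V = 11.4 × 380.6/850.6 = 5.10 V.

Unloaded: 5.70 V; loaded: 5.10 V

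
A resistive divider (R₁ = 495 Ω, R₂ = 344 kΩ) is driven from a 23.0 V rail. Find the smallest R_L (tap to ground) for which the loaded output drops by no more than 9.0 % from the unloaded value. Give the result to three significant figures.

Output resistance R_th = R₁‖R₂ = (495 × 344000)/344500 = 494.3 Ω.
The fractional drop is R_th/(R_th + R_L); requiring this ≤ 0.0900 gives R_L ≥ R_th(1/0.0900 − 1) = 494.3 × 10.11 = 5.00 kΩ.

R_L(min) ≈ 5.00 kΩ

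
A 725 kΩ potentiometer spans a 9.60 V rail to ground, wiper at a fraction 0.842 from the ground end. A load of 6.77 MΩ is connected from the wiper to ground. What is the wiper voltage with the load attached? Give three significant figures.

V ≈ 7.97 V

The wiper splits the pot into (1−α)R = 114.6 kΩ above and αR = 610.5 kΩ below.
Lower section ‖ load = 560.0 kΩ.
V_wiper = 9.60 × 560.0/(114.6 + 560.0) = 7.97 V.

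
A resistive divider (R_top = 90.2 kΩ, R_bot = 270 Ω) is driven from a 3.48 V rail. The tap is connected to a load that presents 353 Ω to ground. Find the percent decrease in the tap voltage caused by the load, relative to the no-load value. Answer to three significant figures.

The divider's output (Thévenin) resistance is R_top‖R_bot = 269.2 Ω.
Fractional drop under load = R_th/(R_th + R_L) = 269.2 / (269.2 + 353) = 0.4327.
So the output falls by 43.3 %.

43.3 %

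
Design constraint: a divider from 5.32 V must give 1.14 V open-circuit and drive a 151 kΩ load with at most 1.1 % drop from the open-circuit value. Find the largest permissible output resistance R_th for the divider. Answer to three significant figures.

R_th ≤ 1.68 kΩ

Loading drop = R_th/(R_th + R_L) ≤ 0.0110, so R_th ≤ R_L · ε/(1−ε) = 151 kΩ × 0.0110/0.9890 = 1.68 kΩ.
(Any R1, R2 with R2/(R1+R2) = 0.214 and R1‖R2 ≤ 1.68 kΩ will meet the spec.)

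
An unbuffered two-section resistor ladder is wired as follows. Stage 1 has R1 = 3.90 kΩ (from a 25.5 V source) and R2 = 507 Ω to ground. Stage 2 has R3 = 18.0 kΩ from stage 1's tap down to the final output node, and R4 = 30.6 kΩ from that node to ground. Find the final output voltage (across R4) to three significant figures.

Stage 2 presents R3+R4 = 48600 Ω as a load on stage 1's tap.
Stage 1's lower leg becomes R2‖(R3+R4) = 501.8 Ω, so V_mid = 25.5 × 501.8/4402 = 2.907 V.
Stage 2 is itself unloaded: V_out = V_mid × R4/(R3+R4) = 2.907 × 30600/48600 = 1.83 V.

V_out ≈ 1.83 V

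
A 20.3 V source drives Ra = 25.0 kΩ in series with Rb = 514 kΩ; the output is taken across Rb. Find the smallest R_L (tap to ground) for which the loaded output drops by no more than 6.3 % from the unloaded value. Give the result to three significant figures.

Output resistance R_th = Ra‖Rb = (25.0 × 514)/539.0 = 23.84 kΩ.
The fractional drop is R_th/(R_th + R_L); requiring this ≤ 0.0630 gives R_L ≥ R_th(1/0.0630 − 1) = 23.84 × 14.87 = 355 kΩ.

R_L(min) ≈ 355 kΩ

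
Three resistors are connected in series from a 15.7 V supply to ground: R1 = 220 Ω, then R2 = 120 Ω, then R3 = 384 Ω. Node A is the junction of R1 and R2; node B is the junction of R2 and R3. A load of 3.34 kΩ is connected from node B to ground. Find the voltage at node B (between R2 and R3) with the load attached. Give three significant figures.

V ≈ 7.90 V

At node B, R3 is in parallel with the load: R3‖R_L = 344.4 Ω.
Below node A the resistance is R2 + (R3‖R_L) = 464.4 Ω, so V_A = 15.7 × 464.4/684.4 = 10.65 V.
Then V_B = V_A × (R3‖R_L)/(R2 + R3‖R_L) = 10.65 × 344.4/464.4 = 7.90 V.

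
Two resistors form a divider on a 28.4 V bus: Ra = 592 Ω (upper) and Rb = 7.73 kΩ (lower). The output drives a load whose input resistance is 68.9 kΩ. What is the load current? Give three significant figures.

I_L ≈ 0.380 mA

Rb‖R_L = 6950 Ω; V_out = 28.4 × 6950/7542 = 26.17 V.
I_L = V_out / R_L = 26.17 / 68.9 kΩ = 0.380 mA.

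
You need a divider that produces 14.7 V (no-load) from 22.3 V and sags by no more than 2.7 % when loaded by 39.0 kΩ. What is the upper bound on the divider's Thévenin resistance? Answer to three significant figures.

R_th ≤ 1.08 kΩ

Loading drop = R_th/(R_th + R_L) ≤ 0.0270, so R_th ≤ R_L · ε/(1−ε) = 39.0 kΩ × 0.0270/0.9730 = 1.08 kΩ.
(Any R1, R2 with R2/(R1+R2) = 0.659 and R1‖R2 ≤ 1.08 kΩ will meet the spec.)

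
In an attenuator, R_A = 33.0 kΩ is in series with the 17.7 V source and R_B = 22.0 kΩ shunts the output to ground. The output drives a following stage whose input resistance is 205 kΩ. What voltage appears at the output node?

V_out ≈ 6.65 V

The load sits in parallel with R_B: R_B‖R_L = (22.0 × 205) / (22.0 + 205) = 19.87 kΩ.
V_out = 17.7 × 19.87 / (33.0 + 19.87) = 17.7 × 19.87/52.87 = 6.65 V.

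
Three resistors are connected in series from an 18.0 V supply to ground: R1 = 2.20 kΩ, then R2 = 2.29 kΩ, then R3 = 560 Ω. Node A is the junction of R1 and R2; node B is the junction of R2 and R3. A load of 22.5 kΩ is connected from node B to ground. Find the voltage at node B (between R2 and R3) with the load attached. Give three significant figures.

At node B, R3 is in parallel with the load: R3‖R_L = 546.4 Ω.
Below node A the resistance is R2 + (R3‖R_L) = 2836 Ω, so V_A = 18.0 × 2836/5036 = 10.14 V.
Then V_B = V_A × (R3‖R_L)/(R2 + R3‖R_L) = 10.14 × 546.4/2836 = 1.95 V.

V ≈ 1.95 V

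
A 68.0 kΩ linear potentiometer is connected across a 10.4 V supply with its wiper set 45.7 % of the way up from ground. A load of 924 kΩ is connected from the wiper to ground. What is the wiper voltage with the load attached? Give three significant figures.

V ≈ 4.67 V

The wiper splits the pot into (1−α)R = 36.92 kΩ above and αR = 31.08 kΩ below.
Lower section ‖ load = 30.06 kΩ.
V_wiper = 10.4 × 30.06/(36.92 + 30.06) = 4.67 V.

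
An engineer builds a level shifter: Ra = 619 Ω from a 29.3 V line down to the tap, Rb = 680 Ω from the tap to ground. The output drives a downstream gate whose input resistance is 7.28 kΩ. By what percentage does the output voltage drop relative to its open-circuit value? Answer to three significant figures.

The divider's output (Thévenin) resistance is Ra‖Rb = 324.0 Ω.
Fractional drop under load = R_th/(R_th + R_L) = 324.0 / (324.0 + 7280) = 0.04261.
So the output falls by 4.26 %.

4.26 %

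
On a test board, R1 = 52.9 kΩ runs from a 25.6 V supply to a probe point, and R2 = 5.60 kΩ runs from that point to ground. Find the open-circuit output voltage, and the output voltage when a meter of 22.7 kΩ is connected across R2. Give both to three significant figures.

Open-circuit: V = 25.6 × 5.60/(52.9 + 5.60) = 2.45 V.
With the load, R2 becomes R2‖R_L = 4.492 kΩ, so V = 25.6 × 4.492/57.39 = 2.00 V.

Unloaded: 2.45 V; loaded: 2.00 V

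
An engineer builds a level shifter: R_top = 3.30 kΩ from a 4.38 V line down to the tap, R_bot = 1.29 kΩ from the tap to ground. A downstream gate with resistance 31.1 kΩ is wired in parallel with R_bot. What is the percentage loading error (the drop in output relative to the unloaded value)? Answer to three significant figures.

2.90 %

The divider's output (Thévenin) resistance is R_top‖R_bot = 0.9275 kΩ.
Fractional drop under load = R_th/(R_th + R_L) = 0.9275 / (0.9275 + 31.1) = 0.02896.
So the output falls by 2.90 %.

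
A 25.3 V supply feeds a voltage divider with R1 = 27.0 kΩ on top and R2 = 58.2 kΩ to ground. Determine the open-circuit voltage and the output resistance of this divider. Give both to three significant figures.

V_th = 17.3 V, R_th = 18.4 kΩ

V_th is the open-circuit tap voltage: 25.3 × 58.2/(27.0 + 58.2) = 17.3 V.
With the supply zeroed, R1 and R2 appear in parallel from the tap: R_th = R1‖R2 = (27.0 × 58.2)/85.20 = 18.4 kΩ.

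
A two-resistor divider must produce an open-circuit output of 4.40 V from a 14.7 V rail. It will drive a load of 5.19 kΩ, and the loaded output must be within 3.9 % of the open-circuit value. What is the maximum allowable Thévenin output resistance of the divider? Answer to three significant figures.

R_th ≤ 211 Ω

Loading drop = R_th/(R_th + R_L) ≤ 0.0390, so R_th ≤ R_L · ε/(1−ε) = 5.19 kΩ × 0.0390/0.9610 = 211 Ω.
(Any R1, R2 with R2/(R1+R2) = 0.299 and R1‖R2 ≤ 211 Ω will meet the spec.)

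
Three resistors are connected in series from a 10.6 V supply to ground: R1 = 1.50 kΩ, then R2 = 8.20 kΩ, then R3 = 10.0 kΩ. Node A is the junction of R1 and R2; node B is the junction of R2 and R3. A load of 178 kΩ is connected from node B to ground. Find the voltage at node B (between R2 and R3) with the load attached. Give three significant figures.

At node B, R3 is in parallel with the load: R3‖R_L = 9.468 kΩ.
Below node A the resistance is R2 + (R3‖R_L) = 17.67 kΩ, so V_A = 10.6 × 17.67/19.17 = 9.770 V.
Then V_B = V_A × (R3‖R_L)/(R2 + R3‖R_L) = 9.770 × 9.468/17.67 = 5.24 V.

V ≈ 5.24 V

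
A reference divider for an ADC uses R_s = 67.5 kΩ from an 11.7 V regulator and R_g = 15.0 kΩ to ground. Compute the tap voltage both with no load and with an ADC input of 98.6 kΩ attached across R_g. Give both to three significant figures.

Unloaded: 2.13 V; loaded: 1.89 V

Open-circuit: V = 11.7 × 15.0/(67.5 + 15.0) = 2.13 V.
With the load, R_g becomes R_g‖R_L = 13.02 kΩ, so V = 11.7 × 13.02/80.52 = 1.89 V.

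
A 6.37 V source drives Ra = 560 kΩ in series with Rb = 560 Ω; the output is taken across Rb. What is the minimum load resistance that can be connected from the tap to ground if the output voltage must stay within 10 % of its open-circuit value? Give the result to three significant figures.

R_L(min) ≈ 5.03 kΩ

Output resistance R_th = Ra‖Rb = (560000 × 560)/560600 = 559.4 Ω.
The fractional drop is R_th/(R_th + R_L); requiring this ≤ 0.100 gives R_L ≥ R_th(1/0.100 − 1) = 559.4 × 9.000 = 5.03 kΩ.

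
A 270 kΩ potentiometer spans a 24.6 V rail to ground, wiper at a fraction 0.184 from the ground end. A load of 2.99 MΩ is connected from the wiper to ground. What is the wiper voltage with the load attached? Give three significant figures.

V ≈ 4.47 V

The wiper splits the pot into (1−α)R = 220.3 kΩ above and αR = 49.68 kΩ below.
Lower section ‖ load = 48.87 kΩ.
V_wiper = 24.6 × 48.87/(220.3 + 48.87) = 4.47 V.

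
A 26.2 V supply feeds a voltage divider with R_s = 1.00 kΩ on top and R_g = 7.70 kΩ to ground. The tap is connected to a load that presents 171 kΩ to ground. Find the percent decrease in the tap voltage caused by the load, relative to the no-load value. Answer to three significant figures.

0.515 %

The divider's output (Thévenin) resistance is R_s‖R_g = 0.8851 kΩ.
Fractional drop under load = R_th/(R_th + R_L) = 0.8851 / (0.8851 + 171) = 0.005149.
So the output falls by 0.515 %.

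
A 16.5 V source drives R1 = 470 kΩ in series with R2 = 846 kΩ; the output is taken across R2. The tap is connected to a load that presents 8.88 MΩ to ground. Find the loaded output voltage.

The load sits in parallel with R2: R2‖R_L = (846 × 8880) / (846 + 8880) = 772.4 kΩ.
V_out = 16.5 × 772.4 / (470 + 772.4) = 16.5 × 772.4/1242 = 10.3 V.

V_out ≈ 10.3 V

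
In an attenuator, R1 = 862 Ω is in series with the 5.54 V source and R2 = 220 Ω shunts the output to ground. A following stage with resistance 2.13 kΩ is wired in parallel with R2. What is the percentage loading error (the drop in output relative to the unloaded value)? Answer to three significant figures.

The divider's output (Thévenin) resistance is R1‖R2 = 175.3 Ω.
Fractional drop under load = R_th/(R_th + R_L) = 175.3 / (175.3 + 2130) = 0.07603.
So the output falls by 7.60 %.

7.60 %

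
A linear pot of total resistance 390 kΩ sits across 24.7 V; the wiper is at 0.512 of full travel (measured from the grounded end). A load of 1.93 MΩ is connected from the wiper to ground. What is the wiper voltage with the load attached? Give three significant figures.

V ≈ 12.0 V

The wiper splits the pot into (1−α)R = 190.3 kΩ above and αR = 199.7 kΩ below.
Lower section ‖ load = 181.0 kΩ.
V_wiper = 24.7 × 181.0/(190.3 + 181.0) = 12.0 V.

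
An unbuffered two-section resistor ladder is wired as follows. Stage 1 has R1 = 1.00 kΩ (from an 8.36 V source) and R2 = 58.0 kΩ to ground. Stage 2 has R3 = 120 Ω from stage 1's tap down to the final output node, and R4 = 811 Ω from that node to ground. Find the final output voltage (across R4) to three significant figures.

Stage 2 presents R3+R4 = 931.0 Ω as a load on stage 1's tap.
Stage 1's lower leg becomes R2‖(R3+R4) = 916.3 Ω, so V_mid = 8.36 × 916.3/1916 = 3.997 V.
Stage 2 is itself unloaded: V_out = V_mid × R4/(R3+R4) = 3.997 × 811/931.0 = 3.48 V.

V_out ≈ 3.48 V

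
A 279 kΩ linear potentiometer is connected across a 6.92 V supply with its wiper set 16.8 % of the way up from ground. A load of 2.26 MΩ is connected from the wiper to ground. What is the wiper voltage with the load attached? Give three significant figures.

The wiper splits the pot into (1−α)R = 232.1 kΩ above and αR = 46.87 kΩ below.
Lower section ‖ load = 45.92 kΩ.
V_wiper = 6.92 × 45.92/(232.1 + 45.92) = 1.14 V.

V ≈ 1.14 V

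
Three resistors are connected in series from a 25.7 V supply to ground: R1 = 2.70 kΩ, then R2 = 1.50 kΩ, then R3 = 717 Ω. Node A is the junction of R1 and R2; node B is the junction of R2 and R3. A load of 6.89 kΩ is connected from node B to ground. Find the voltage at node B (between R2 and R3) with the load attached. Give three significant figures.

V ≈ 3.44 V

At node B, R3 is in parallel with the load: R3‖R_L = 649.4 Ω.
Below node A the resistance is R2 + (R3‖R_L) = 2149 Ω, so V_A = 25.7 × 2149/4849 = 11.39 V.
Then V_B = V_A × (R3‖R_L)/(R2 + R3‖R_L) = 11.39 × 649.4/2149 = 3.44 V.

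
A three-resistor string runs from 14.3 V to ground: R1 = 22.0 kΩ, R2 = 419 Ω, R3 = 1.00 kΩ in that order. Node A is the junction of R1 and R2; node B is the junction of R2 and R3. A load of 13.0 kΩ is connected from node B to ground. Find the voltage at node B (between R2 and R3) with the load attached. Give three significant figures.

V ≈ 0.569 V

At node B, R3 is in parallel with the load: R3‖R_L = 928.6 Ω.
Below node A the resistance is R2 + (R3‖R_L) = 1348 Ω, so V_A = 14.3 × 1348/23350 = 0.8254 V.
Then V_B = V_A × (R3‖R_L)/(R2 + R3‖R_L) = 0.8254 × 928.6/1348 = 0.569 V.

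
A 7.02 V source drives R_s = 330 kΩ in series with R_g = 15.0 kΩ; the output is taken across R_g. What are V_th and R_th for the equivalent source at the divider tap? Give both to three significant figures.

V_th is the open-circuit tap voltage: 7.02 × 15.0/(330 + 15.0) = 0.305 V.
With the supply zeroed, R_s and R_g appear in parallel from the tap: R_th = R_s‖R_g = (330 × 15.0)/345.0 = 14.3 kΩ.

V_th = 0.305 V, R_th = 14.3 kΩ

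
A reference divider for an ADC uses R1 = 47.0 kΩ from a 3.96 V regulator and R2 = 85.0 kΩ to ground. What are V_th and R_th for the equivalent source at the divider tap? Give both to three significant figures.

V_th is the open-circuit tap voltage: 3.96 × 85.0/(47.0 + 85.0) = 2.55 V.
With the supply zeroed, R1 and R2 appear in parallel from the tap: R_th = R1‖R2 = (47.0 × 85.0)/132.0 = 30.3 kΩ.

V_th = 2.55 V, R_th = 30.3 kΩ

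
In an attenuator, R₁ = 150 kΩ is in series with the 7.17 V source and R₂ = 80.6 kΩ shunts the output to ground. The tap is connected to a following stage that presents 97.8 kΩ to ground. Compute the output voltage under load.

V_out ≈ 1.63 V

The load sits in parallel with R₂: R₂‖R_L = (80.6 × 97.8) / (80.6 + 97.8) = 44.19 kΩ.
V_out = 7.17 × 44.19 / (150 + 44.19) = 7.17 × 44.19/194.2 = 1.63 V.
(Unloaded it would have been 2.51 V.)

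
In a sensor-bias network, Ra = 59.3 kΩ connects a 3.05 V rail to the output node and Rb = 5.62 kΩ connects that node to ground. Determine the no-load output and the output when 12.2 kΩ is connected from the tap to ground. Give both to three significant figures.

Open-circuit: V = 3.05 × 5.62/(59.3 + 5.62) = 0.264 V.
With the load, Rb becomes Rb‖R_L = 3.848 kΩ, so V = 3.05 × 3.848/63.15 = 0.186 V.

Unloaded: 0.264 V; loaded: 0.186 V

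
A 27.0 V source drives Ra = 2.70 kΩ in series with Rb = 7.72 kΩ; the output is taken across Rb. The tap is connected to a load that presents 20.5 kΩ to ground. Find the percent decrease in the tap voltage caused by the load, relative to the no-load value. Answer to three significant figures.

The divider's output (Thévenin) resistance is Ra‖Rb = 2.000 kΩ.
Fractional drop under load = R_th/(R_th + R_L) = 2.000 / (2.000 + 20.5) = 0.08890.
So the output falls by 8.89 %.

8.89 %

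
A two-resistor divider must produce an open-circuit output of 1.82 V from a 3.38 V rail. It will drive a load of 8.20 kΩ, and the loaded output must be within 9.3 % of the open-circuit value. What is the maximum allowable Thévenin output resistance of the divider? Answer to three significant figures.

Loading drop = R_th/(R_th + R_L) ≤ 0.0930, so R_th ≤ R_L · ε/(1−ε) = 8.20 kΩ × 0.0930/0.9070 = 841 Ω.

R_th ≤ 841 Ω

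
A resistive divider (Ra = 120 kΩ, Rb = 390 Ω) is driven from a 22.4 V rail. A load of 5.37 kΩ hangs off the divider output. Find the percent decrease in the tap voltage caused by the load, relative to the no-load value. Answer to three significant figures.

6.75 %

The divider's output (Thévenin) resistance is Ra‖Rb = 388.7 Ω.
Fractional drop under load = R_th/(R_th + R_L) = 388.7 / (388.7 + 5370) = 0.06750.
So the output falls by 6.75 %.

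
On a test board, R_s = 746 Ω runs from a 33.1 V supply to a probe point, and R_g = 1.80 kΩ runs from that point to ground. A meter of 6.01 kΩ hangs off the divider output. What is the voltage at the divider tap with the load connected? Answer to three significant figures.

The load sits in parallel with R_g: R_g‖R_L = (1800 × 6010) / (1800 + 6010) = 1385 Ω.
V_out = 33.1 × 1385 / (746 + 1385) = 33.1 × 1385/2131 = 21.5 V.
(Unloaded it would have been 23.4 V.)

V_out ≈ 21.5 V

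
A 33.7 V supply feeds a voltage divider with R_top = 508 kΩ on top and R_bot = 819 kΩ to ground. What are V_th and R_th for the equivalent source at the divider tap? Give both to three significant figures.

V_th = 20.8 V, R_th = 314 kΩ

V_th is the open-circuit tap voltage: 33.7 × 819/(508 + 819) = 20.8 V.
With the supply zeroed, R_top and R_bot appear in parallel from the tap: R_th = R_top‖R_bot = (508 × 819)/1327 = 314 kΩ.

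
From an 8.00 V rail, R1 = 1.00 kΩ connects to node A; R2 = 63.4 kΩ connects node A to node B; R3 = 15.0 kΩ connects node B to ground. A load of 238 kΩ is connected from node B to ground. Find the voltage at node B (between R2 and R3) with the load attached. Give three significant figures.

V ≈ 1.44 V

At node B, R3 is in parallel with the load: R3‖R_L = 14.11 kΩ.
Below node A the resistance is R2 + (R3‖R_L) = 77.51 kΩ, so V_A = 8.00 × 77.51/78.51 = 7.898 V.
Then V_B = V_A × (R3‖R_L)/(R2 + R3‖R_L) = 7.898 × 14.11/77.51 = 1.44 V.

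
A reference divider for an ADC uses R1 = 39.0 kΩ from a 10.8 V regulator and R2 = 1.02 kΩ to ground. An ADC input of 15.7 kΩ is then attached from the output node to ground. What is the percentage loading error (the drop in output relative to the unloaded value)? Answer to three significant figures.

The divider's output (Thévenin) resistance is R1‖R2 = 0.9940 kΩ.
Fractional drop under load = R_th/(R_th + R_L) = 0.9940 / (0.9940 + 15.7) = 0.05954.
So the output falls by 5.95 %.

5.95 %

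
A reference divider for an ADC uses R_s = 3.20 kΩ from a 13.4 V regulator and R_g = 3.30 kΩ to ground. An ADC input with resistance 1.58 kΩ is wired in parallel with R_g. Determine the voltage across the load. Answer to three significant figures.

V_out ≈ 3.35 V

The load sits in parallel with R_g: R_g‖R_L = (3.30 × 1.58) / (3.30 + 1.58) = 1.068 kΩ.
V_out = 13.4 × 1.068 / (3.20 + 1.068) = 13.4 × 1.068/4.268 = 3.35 V.
(Unloaded it would have been 6.80 V.)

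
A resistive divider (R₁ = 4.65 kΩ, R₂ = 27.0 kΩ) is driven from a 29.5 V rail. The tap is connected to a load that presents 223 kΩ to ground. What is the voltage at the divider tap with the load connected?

V_out ≈ 24.7 V

The load sits in parallel with R₂: R₂‖R_L = (27.0 × 223) / (27.0 + 223) = 24.08 kΩ.
V_out = 29.5 × 24.08 / (4.65 + 24.08) = 29.5 × 24.08/28.73 = 24.7 V.
(Unloaded it would have been 25.2 V.)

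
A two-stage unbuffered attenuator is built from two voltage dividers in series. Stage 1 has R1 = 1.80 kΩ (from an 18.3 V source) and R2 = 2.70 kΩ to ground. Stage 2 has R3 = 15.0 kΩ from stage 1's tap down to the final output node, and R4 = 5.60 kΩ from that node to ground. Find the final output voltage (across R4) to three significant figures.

Stage 2 presents R3+R4 = 20.60 kΩ as a load on stage 1's tap.
Stage 1's lower leg becomes R2‖(R3+R4) = 2.387 kΩ, so V_mid = 18.3 × 2.387/4.187 = 10.43 V.
Stage 2 is itself unloaded: V_out = V_mid × R4/(R3+R4) = 10.43 × 5.60/20.60 = 2.84 V.

V_out ≈ 2.84 V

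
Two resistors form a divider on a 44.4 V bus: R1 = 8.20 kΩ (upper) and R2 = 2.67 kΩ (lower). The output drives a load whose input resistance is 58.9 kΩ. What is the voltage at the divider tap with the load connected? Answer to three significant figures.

The load sits in parallel with R2: R2‖R_L = (2.67 × 58.9) / (2.67 + 58.9) = 2.554 kΩ.
V_out = 44.4 × 2.554 / (8.20 + 2.554) = 44.4 × 2.554/10.75 = 10.5 V.
(Unloaded it would have been 10.9 V.)

V_out ≈ 10.5 V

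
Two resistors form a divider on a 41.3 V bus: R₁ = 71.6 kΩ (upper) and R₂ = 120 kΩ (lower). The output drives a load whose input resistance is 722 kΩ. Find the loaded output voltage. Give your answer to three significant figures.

V_out ≈ 24.4 V

The load sits in parallel with R₂: R₂‖R_L = (120 × 722) / (120 + 722) = 102.9 kΩ.
V_out = 41.3 × 102.9 / (71.6 + 102.9) = 41.3 × 102.9/174.5 = 24.4 V.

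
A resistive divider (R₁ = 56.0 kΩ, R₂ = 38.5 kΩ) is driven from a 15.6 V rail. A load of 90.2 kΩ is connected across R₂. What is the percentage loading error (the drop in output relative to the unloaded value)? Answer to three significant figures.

20.2 %

The divider's output (Thévenin) resistance is R₁‖R₂ = 22.81 kΩ.
Fractional drop under load = R_th/(R_th + R_L) = 22.81 / (22.81 + 90.2) = 0.2019.
So the output falls by 20.2 %.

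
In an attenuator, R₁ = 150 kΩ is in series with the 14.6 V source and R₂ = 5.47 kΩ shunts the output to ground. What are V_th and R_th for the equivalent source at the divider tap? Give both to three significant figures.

V_th is the open-circuit tap voltage: 14.6 × 5.47/(150 + 5.47) = 0.514 V.
With the supply zeroed, R₁ and R₂ appear in parallel from the tap: R_th = R₁‖R₂ = (150 × 5.47)/155.5 = 5.28 kΩ.

V_th = 0.514 V, R_th = 5.28 kΩ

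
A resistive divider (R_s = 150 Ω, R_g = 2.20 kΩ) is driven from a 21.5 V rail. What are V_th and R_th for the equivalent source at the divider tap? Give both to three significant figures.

V_th = 20.1 V, R_th = 140 Ω

V_th is the open-circuit tap voltage: 21.5 × 2200/(150 + 2200) = 20.1 V.
With the supply zeroed, R_s and R_g appear in parallel from the tap: R_th = R_s‖R_g = (150 × 2200)/2350 = 140 Ω.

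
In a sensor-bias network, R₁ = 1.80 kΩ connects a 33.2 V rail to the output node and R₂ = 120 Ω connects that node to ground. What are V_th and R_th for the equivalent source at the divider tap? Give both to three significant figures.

V_th = 2.08 V, R_th = 112 Ω

V_th is the open-circuit tap voltage: 33.2 × 120/(1800 + 120) = 2.08 V.
With the supply zeroed, R₁ and R₂ appear in parallel from the tap: R_th = R₁‖R₂ = (1800 × 120)/1920 = 112 Ω.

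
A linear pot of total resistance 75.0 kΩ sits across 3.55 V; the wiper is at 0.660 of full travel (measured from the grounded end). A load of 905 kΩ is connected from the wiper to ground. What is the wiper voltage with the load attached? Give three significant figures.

The wiper splits the pot into (1−α)R = 25.50 kΩ above and αR = 49.50 kΩ below.
Lower section ‖ load = 46.93 kΩ.
V_wiper = 3.55 × 46.93/(25.50 + 46.93) = 2.30 V.

V ≈ 2.30 V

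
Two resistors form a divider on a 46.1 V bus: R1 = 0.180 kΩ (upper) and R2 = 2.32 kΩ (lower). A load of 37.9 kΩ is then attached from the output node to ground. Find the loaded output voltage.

V_out ≈ 42.6 V

The load sits in parallel with R2: R2‖R_L = (2320 × 37900) / (2320 + 37900) = 2186 Ω.
V_out = 46.1 × 2186 / (180 + 2186) = 46.1 × 2186/2366 = 42.6 V.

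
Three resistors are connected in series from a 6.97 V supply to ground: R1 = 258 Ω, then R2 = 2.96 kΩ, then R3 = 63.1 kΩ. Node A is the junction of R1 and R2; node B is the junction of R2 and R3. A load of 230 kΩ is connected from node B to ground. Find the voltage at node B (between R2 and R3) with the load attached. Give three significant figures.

At node B, R3 is in parallel with the load: R3‖R_L = 49520 Ω.
Below node A the resistance is R2 + (R3‖R_L) = 52480 Ω, so V_A = 6.97 × 52480/52730 = 6.936 V.
Then V_B = V_A × (R3‖R_L)/(R2 + R3‖R_L) = 6.936 × 49520/52480 = 6.54 V.

V ≈ 6.54 V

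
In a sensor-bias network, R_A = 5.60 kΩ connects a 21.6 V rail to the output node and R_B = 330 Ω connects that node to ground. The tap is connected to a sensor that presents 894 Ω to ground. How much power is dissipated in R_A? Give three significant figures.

P ≈ 76.6 mW

Total resistance from the source is R_A + (R_B‖R_L) = 5841 Ω, so I = 21.6/5841 Ω = 3.698 mA.
P = I²·R_A = (3.698 mA)² × 5.60 kΩ = 76.6 mW.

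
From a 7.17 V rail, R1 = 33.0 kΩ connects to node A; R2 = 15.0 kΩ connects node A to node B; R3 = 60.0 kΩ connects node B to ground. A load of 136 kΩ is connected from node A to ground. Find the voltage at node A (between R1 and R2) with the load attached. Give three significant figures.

V ≈ 4.26 V

Below node A the series string R2+R3 = 75.00 kΩ sits in parallel with the 136 kΩ load: 48.34 kΩ.
V_A = 7.17 × 48.34/(33.0 + 48.34) = 4.26 V.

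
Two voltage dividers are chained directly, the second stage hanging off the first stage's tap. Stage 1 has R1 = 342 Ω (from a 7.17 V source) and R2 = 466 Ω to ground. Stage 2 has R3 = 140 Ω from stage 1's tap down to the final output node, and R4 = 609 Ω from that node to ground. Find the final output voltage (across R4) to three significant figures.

V_out ≈ 2.66 V

Stage 2 presents R3+R4 = 749.0 Ω as a load on stage 1's tap.
Stage 1's lower leg becomes R2‖(R3+R4) = 287.3 Ω, so V_mid = 7.17 × 287.3/629.3 = 3.273 V.
Stage 2 is itself unloaded: V_out = V_mid × R4/(R3+R4) = 3.273 × 609/749.0 = 2.66 V.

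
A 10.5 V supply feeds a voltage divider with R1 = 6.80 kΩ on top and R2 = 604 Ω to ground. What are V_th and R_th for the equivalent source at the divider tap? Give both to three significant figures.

V_th = 0.857 V, R_th = 555 Ω

V_th is the open-circuit tap voltage: 10.5 × 604/(6800 + 604) = 0.857 V.
With the supply zeroed, R1 and R2 appear in parallel from the tap: R_th = R1‖R2 = (6800 × 604)/7404 = 555 Ω.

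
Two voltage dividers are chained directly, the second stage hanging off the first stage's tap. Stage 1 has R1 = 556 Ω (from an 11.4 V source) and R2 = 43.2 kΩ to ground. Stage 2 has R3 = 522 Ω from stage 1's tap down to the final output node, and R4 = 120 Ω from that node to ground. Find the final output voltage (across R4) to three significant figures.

V_out ≈ 1.13 V

Stage 2 presents R3+R4 = 642.0 Ω as a load on stage 1's tap.
Stage 1's lower leg becomes R2‖(R3+R4) = 632.6 Ω, so V_mid = 11.4 × 632.6/1189 = 6.067 V.
Stage 2 is itself unloaded: V_out = V_mid × R4/(R3+R4) = 6.067 × 120/642.0 = 1.13 V.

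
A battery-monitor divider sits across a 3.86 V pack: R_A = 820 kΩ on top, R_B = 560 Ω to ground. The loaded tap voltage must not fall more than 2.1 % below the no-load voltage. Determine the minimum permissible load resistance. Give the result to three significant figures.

R_L(min) ≈ 26.1 kΩ

Output resistance R_th = R_A‖R_B = (820000 × 560)/820600 = 559.6 Ω.
The fractional drop is R_th/(R_th + R_L); requiring this ≤ 0.0210 gives R_L ≥ R_th(1/0.0210 − 1) = 559.6 × 46.62 = 26.1 kΩ.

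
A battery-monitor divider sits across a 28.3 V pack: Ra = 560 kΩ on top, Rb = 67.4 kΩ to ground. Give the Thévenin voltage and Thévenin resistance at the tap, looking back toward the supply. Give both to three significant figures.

V_th = 3.04 V, R_th = 60.2 kΩ

V_th is the open-circuit tap voltage: 28.3 × 67.4/(560 + 67.4) = 3.04 V.
With the supply zeroed, Ra and Rb appear in parallel from the tap: R_th = Ra‖Rb = (560 × 67.4)/627.4 = 60.2 kΩ.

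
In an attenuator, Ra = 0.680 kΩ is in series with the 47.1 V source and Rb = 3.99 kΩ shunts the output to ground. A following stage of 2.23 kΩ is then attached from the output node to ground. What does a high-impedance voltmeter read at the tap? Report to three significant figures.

The load sits in parallel with Rb: Rb‖R_L = (3990 × 2230) / (3990 + 2230) = 1430 Ω.
V_out = 47.1 × 1430 / (680 + 1430) = 47.1 × 1430/2110 = 31.9 V.

V_out ≈ 31.9 V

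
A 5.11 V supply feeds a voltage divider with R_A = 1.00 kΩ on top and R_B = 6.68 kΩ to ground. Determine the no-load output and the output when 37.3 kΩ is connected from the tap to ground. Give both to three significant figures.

Open-circuit: V = 5.11 × 6.68/(1.00 + 6.68) = 4.44 V.
With the load, R_B becomes R_B‖R_L = 5.665 kΩ, so V = 5.11 × 5.665/6.665 = 4.34 V.

Unloaded: 4.44 V; loaded: 4.34 V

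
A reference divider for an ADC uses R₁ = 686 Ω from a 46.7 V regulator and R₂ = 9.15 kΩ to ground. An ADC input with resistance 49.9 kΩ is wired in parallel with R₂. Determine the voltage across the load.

V_out ≈ 42.9 V

The load sits in parallel with R₂: R₂‖R_L = (9150 × 49900) / (9150 + 49900) = 7732 Ω.
V_out = 46.7 × 7732 / (686 + 7732) = 46.7 × 7732/8418 = 42.9 V.
(Unloaded it would have been 43.4 V.)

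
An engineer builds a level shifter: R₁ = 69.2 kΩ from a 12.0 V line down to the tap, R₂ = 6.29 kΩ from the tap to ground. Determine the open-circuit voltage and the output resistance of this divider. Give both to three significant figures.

V_th = 1.00 V, R_th = 5.77 kΩ

V_th is the open-circuit tap voltage: 12.0 × 6.29/(69.2 + 6.29) = 1.00 V.
With the supply zeroed, R₁ and R₂ appear in parallel from the tap: R_th = R₁‖R₂ = (69.2 × 6.29)/75.49 = 5.77 kΩ.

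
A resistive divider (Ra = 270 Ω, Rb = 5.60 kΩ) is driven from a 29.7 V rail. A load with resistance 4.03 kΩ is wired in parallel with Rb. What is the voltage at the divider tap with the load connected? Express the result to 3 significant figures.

The load sits in parallel with Rb: Rb‖R_L = (5600 × 4030) / (5600 + 4030) = 2344 Ω.
V_out = 29.7 × 2344 / (270 + 2344) = 29.7 × 2344/2614 = 26.6 V.
(Unloaded it would have been 28.3 V.)

V_out ≈ 26.6 V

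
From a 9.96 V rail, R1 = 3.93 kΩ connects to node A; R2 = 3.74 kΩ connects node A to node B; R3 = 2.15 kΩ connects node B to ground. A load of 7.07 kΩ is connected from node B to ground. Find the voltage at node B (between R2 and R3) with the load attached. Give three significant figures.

V ≈ 1.76 V

At node B, R3 is in parallel with the load: R3‖R_L = 1.649 kΩ.
Below node A the resistance is R2 + (R3‖R_L) = 5.389 kΩ, so V_A = 9.96 × 5.389/9.319 = 5.760 V.
Then V_B = V_A × (R3‖R_L)/(R2 + R3‖R_L) = 5.760 × 1.649/5.389 = 1.76 V.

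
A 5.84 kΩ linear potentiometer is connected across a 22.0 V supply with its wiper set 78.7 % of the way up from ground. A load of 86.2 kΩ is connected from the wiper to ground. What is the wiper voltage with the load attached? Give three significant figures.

V ≈ 17.1 V

The wiper splits the pot into (1−α)R = 1.244 kΩ above and αR = 4.596 kΩ below.
Lower section ‖ load = 4.363 kΩ.
V_wiper = 22.0 × 4.363/(1.244 + 4.363) = 17.1 V.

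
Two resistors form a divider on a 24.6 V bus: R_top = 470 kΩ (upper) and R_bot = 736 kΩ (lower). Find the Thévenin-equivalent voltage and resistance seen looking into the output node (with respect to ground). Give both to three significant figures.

V_th = 15.0 V, R_th = 287 kΩ

V_th is the open-circuit tap voltage: 24.6 × 736/(470 + 736) = 15.0 V.
With the supply zeroed, R_top and R_bot appear in parallel from the tap: R_th = R_top‖R_bot = (470 × 736)/1206 = 287 kΩ.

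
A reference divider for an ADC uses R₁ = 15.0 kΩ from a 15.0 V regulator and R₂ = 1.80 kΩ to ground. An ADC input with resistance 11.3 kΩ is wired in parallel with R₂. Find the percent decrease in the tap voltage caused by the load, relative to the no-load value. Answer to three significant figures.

12.5 %

Unloaded V = 15.0 × 1.80/16.80 = 1.6071 V.
Loaded: R₂‖R_L = 1.553 kΩ, giving V = 15.0 × 1.553/16.55 = 1.4070 V.
Drop = (1.6071 − 1.4070) / 1.6071 = 12.5 %.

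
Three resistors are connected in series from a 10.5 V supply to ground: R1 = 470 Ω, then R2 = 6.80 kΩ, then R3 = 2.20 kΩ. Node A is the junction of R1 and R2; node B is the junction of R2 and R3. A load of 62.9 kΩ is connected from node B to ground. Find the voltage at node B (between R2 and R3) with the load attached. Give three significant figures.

At node B, R3 is in parallel with the load: R3‖R_L = 2126 Ω.
Below node A the resistance is R2 + (R3‖R_L) = 8926 Ω, so V_A = 10.5 × 8926/9396 = 9.975 V.
Then V_B = V_A × (R3‖R_L)/(R2 + R3‖R_L) = 9.975 × 2126/8926 = 2.38 V.

V ≈ 2.38 V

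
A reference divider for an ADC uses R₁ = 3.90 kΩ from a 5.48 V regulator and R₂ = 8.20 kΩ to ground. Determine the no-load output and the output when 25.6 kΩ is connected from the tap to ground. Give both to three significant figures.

Open-circuit: V = 5.48 × 8.20/(3.90 + 8.20) = 3.71 V.
With the load, R₂ becomes R₂‖R_L = 6.211 kΩ, so V = 5.48 × 6.211/10.11 = 3.37 V.

Unloaded: 3.71 V; loaded: 3.37 V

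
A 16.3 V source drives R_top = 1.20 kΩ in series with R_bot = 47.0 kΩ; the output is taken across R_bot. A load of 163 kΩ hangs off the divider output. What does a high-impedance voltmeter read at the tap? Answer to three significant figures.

The load sits in parallel with R_bot: R_bot‖R_L = (47.0 × 163) / (47.0 + 163) = 36.48 kΩ.
V_out = 16.3 × 36.48 / (1.20 + 36.48) = 16.3 × 36.48/37.68 = 15.8 V.

V_out ≈ 15.8 V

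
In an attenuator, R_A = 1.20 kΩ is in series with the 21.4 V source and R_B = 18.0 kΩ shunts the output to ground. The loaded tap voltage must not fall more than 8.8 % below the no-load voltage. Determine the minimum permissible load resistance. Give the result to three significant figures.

R_L(min) ≈ 11.7 kΩ

Output resistance R_th = R_A‖R_B = (1.20 × 18.0)/19.20 = 1.125 kΩ.
The fractional drop is R_th/(R_th + R_L); requiring this ≤ 0.0880 gives R_L ≥ R_th(1/0.0880 − 1) = 1.125 × 10.36 = 11.7 kΩ.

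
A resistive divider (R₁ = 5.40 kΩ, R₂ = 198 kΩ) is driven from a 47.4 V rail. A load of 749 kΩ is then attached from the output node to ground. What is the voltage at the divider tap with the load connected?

The load sits in parallel with R₂: R₂‖R_L = (198 × 749) / (198 + 749) = 156.6 kΩ.
V_out = 47.4 × 156.6 / (5.40 + 156.6) = 47.4 × 156.6/162.0 = 45.8 V.

V_out ≈ 45.8 V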